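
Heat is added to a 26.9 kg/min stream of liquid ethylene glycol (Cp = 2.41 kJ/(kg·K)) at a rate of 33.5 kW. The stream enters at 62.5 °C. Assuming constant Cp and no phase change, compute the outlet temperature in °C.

T_out = 93.5 °C

Q = 33.5 kW = 2010 kJ/min
ΔT = Q/(ṁ·Cp) = 2010/(26.9×2.41) = 31.005 K
T_out = 62.5 + 31.005 = 93.505 °C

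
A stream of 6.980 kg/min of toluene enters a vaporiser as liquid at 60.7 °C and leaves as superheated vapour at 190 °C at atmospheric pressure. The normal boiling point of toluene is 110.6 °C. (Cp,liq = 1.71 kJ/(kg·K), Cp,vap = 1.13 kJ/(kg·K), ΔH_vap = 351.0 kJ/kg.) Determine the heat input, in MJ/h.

liquid 60.7→110.6 °C: 85.329 kJ/kg
vaporisation at 110.6 °C: 351 kJ/kg
vapour 110.6→190 °C: 89.722 kJ/kg
Δh = 85.329 + 351 + 89.722 = 526.05 kJ/kg
Q = ṁ·Δh = 6.980 kg/min × 526.05 kJ/kg = 3671.8 kJ/min
|Q| = 61.197 kW = 220.31 MJ/h

Q = 220 MJ/h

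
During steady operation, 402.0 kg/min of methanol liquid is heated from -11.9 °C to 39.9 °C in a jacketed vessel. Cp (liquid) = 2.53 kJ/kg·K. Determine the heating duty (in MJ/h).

Q = ṁ·Cp·ΔT = 402.0 × 2.53 × (39.9 − -11.9) = 52684 kJ/min
Converting: 52684 / 60 s = 878.06 kW
Heating duty = 3161 MJ/h

Q = 3160 MJ/h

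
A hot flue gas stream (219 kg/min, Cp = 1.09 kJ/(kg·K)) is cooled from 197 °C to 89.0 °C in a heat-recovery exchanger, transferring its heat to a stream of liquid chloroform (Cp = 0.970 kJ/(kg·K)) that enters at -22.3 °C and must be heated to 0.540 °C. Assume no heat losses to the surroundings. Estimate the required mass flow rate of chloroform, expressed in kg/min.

ṁ_c = 1160 kg/min

Heat released by hot stream: Q = 219 × 1.09 × (197 − 89.0) = 25781 kJ/min
Energy balance on cold side (adiabatic exchanger): Q = ṁ_c·Cp_c·(T_c,out − T_c,in)
ṁ_c = 25781 / [0.970 × (0.540 − -22.3)] = 1163.7 kg/min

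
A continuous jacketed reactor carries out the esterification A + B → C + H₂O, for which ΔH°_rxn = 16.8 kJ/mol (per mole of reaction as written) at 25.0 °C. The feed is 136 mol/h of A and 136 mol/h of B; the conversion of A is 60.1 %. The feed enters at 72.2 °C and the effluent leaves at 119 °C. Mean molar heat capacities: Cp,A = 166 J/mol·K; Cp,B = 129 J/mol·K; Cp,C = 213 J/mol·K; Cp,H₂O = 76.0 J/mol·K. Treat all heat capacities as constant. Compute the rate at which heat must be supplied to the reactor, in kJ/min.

Q_in = 53.4 kJ/min

Extent of reaction ξ = 0.601 × 136 = 81.736 mol/h
Reaction term: ξ·ΔH°_rxn = 81.736 × 16.8 = 1373.2 kJ/h
Sensible, feed 72.2→25 °C: -1893.7 kJ/h
Outlet flows (mol/h): A 54.264, B 54.264, C 81.736, H₂O 81.736
Sensible, products 25→119 °C: 3725.2 kJ/h
Q = ΔH = 3204.7 kJ/h = 0.89019 kW
Heat supplied = 53.411 kJ/min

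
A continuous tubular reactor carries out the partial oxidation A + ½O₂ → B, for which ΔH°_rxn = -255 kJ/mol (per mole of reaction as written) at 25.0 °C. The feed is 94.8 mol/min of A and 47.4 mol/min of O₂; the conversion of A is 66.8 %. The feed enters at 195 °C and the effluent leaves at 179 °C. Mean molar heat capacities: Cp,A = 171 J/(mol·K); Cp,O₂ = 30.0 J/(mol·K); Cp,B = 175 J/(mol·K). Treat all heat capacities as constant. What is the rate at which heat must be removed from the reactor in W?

Q_out = 276000 W

Extent of reaction ξ = 0.668 × 94.8 = 63.326 mol/min
Reaction term: ξ·ΔH°_rxn = 63.326 × -255 = -16148 kJ/min
Sensible, feed 195→25 °C: -2997.6 kJ/min
Outlet flows (mol/min): A 31.474, O₂ 15.737, B 63.326
Sensible, products 25→179 °C: 2608.2 kJ/min
Q = ΔH = -16538 kJ/min = -275.63 kW
Heat removed = 275630 W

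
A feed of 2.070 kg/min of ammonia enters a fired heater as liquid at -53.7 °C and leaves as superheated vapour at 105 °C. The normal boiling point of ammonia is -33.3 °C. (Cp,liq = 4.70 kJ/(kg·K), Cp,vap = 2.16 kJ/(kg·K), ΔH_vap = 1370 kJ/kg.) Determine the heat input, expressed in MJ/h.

liquid -53.7→-33.3 °C: 95.88 kJ/kg
vaporisation at -33.3 °C: 1370 kJ/kg
vapour -33.3→105 °C: 298.73 kJ/kg
Δh = 95.88 + 1370 + 298.73 = 1764.6 kJ/kg
Q = ṁ·Δh = 2.070 kg/min × 1764.6 kJ/kg = 3652.7 kJ/min
|Q| = 60.879 kW = 219.16 MJ/h

Q = 219 MJ/h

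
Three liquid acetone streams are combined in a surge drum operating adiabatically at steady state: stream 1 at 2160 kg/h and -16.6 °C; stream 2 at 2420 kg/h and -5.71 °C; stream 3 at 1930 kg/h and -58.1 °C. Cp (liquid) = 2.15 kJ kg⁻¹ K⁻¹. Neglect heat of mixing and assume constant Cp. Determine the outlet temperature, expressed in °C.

Energy balance with Q = 0: Σ ṁᵢCp,ᵢ(T_out − Tᵢ) = 0
T_out = Σ ṁᵢCp,ᵢTᵢ / Σ ṁᵢCp,ᵢ
      = -347890 / 13996 = -24.855 °C

T_out = -24.9 °C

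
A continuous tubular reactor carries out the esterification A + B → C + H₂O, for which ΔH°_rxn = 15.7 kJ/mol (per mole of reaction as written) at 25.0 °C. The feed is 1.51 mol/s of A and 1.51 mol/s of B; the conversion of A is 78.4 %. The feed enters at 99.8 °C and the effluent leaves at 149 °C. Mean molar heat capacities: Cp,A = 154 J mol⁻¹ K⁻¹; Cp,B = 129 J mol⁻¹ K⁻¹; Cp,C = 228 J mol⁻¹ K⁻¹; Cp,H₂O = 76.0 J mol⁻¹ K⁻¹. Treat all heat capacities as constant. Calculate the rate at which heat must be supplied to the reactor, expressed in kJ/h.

Q_in = 154000 kJ/h

Extent of reaction ξ = 0.784 × 1.51 = 1.1838 mol/s
Reaction term: ξ·ΔH°_rxn = 1.1838 × 15.7 = 18.586 kJ/s
Sensible, feed 99.8→25 °C: -31.964 kJ/s
Outlet flows (mol/s): A 0.32616, B 0.32616, C 1.1838, H₂O 1.1838
Sensible, products 25→149 °C: 56.072 kJ/s
Q = ΔH = 42.694 kJ/s = 42.694 kW
Heat supplied = 153700 kJ/h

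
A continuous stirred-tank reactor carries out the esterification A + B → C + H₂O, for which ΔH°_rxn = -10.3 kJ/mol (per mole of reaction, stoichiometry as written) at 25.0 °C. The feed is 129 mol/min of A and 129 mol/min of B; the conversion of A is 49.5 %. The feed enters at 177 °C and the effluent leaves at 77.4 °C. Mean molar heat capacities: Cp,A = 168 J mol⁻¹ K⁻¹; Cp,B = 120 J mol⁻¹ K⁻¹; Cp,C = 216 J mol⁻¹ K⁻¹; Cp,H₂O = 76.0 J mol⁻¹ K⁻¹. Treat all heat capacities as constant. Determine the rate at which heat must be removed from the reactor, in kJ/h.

Extent of reaction ξ = 0.495 × 129 = 63.855 mol/min
Reaction term: ξ·ΔH°_rxn = 63.855 × -10.3 = -657.71 kJ/min
Sensible, feed 177→25 °C: -5647.1 kJ/min
Outlet flows (mol/min): A 65.145, B 65.145, C 63.855, H₂O 63.855
Sensible, products 25→77.4 °C: 1960.1 kJ/min
Q = ΔH = -4344.7 kJ/min = -72.411 kW
Heat removed = 260680 kJ/h

Q_out = 261000 kJ/h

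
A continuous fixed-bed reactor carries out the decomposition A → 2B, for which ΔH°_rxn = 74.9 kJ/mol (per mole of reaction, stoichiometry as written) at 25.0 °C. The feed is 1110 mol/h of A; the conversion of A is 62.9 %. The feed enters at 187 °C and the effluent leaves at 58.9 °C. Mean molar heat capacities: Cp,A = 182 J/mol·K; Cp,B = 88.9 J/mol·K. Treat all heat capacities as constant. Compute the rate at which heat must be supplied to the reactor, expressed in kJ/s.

Q_in = 7.31 kJ/s

Extent of reaction ξ = 0.629 × 1110 = 698.19 mol/h
Reaction term: ξ·ΔH°_rxn = 698.19 × 74.9 = 52294 kJ/h
Sensible, feed 187→25 °C: -32727 kJ/h
Outlet flows (mol/h): A 411.81, B 1396.4
Sensible, products 25→58.9 °C: 6749.1 kJ/h
Q = ΔH = 26316 kJ/h = 7.3101 kW
Heat supplied = 7.3101 kJ/s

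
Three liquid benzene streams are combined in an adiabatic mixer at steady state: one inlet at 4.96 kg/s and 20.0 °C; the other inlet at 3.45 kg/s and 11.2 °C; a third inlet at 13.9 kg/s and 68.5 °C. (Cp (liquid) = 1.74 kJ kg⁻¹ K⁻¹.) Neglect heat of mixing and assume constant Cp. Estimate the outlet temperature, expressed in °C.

Adiabatic, steady state ⇒ Σ ṁᵢCp,ᵢ(T_out − Tᵢ) = 0
T_out = Σ ṁᵢCp,ᵢTᵢ / Σ ṁᵢCp,ᵢ
      = 1896.6 / 38.819 = 48.857 °C

T_out = 48.9 °C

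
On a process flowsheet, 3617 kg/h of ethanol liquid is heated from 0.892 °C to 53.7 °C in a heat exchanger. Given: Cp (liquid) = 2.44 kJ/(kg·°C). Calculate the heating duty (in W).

Q = ṁ·Cp·ΔT = 3617 × 2.44 × (53.7 − 0.892) = 466060 kJ/h
Converting: 466060 / 3600 s = 129.46 kW
Heating duty = 129460 W

Q = 129000 W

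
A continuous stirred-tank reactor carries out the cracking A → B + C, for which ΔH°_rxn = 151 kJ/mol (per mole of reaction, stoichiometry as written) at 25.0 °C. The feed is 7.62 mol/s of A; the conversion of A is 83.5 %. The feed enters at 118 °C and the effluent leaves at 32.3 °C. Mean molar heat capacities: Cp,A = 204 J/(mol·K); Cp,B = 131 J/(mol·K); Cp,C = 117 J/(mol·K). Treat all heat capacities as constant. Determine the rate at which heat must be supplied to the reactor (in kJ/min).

Extent of reaction ξ = 0.835 × 7.62 = 6.3627 mol/s
Reaction term: ξ·ΔH°_rxn = 6.3627 × 151 = 960.77 kJ/s
Sensible, feed 118→25 °C: -144.57 kJ/s
Outlet flows (mol/s): A 1.2573, B 6.3627, C 6.3627
Sensible, products 25→32.3 °C: 13.391 kJ/s
Q = ΔH = 829.59 kJ/s = 829.59 kW
Heat supplied = 49776 kJ/min

Q_in = 49800 kJ/min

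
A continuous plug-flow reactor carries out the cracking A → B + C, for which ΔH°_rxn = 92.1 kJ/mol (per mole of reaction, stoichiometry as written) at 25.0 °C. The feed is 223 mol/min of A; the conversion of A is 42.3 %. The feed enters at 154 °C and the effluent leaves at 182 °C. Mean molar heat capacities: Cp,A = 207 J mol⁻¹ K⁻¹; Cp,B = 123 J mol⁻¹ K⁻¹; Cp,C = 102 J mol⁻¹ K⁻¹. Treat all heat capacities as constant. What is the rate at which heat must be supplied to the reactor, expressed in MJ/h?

Q_in = 615 MJ/h

Extent of reaction ξ = 0.423 × 223 = 94.329 mol/min
Reaction term: ξ·ΔH°_rxn = 94.329 × 92.1 = 8687.7 kJ/min
Sensible, feed 154→25 °C: -5954.8 kJ/min
Outlet flows (mol/min): A 128.67, B 94.329, C 94.329
Sensible, products 25→182 °C: 7513.9 kJ/min
Q = ΔH = 10247 kJ/min = 170.78 kW
Heat supplied = 614.81 MJ/h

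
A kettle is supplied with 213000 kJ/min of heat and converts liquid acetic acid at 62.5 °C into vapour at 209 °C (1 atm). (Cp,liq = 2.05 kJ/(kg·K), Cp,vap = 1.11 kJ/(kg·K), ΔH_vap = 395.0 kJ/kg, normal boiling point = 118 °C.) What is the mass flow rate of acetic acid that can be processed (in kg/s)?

Δh = 2.05×(118−62.5) + 395.0 + 1.11×(209−118) = 609.78 kJ/kg
Q = 213000 kJ/min = 3550 kJ/s = 3550 kJ/s
ṁ = Q/Δh = 3550 / 609.78 = 5.8217 kg/s

ṁ = 5.82 kg/s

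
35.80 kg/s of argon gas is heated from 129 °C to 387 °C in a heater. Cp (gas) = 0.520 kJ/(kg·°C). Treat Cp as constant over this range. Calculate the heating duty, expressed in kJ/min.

Q = 288000 kJ/min

Q = ṁ·Cp·ΔT = 35.80 × 0.520 × (387 − 129) = 4802.9 kJ/s
Heating duty = 288180 kJ/min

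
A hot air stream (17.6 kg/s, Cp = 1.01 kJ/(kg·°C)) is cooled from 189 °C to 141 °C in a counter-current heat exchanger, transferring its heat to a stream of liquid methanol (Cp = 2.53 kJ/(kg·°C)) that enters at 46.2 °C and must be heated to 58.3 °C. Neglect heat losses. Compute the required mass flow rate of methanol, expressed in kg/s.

Heat released by hot stream: Q = 17.6 × 1.01 × (189 − 141) = 853.25 kJ/s
Energy balance on cold side (adiabatic exchanger): Q = ṁ_c·Cp_c·(T_c,out − T_c,in)
ṁ_c = 853.25 / [2.53 × (58.3 − 46.2)] = 27.872 kg/s

ṁ_c = 27.9 kg/s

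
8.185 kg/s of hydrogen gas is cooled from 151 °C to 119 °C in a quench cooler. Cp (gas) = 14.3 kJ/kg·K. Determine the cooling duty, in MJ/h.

Q = ṁ·Cp·ΔT = 8.185 × 14.3 × (119 − 151) = -3745.5 kJ/s
Cooling duty = 13484 MJ/h

Q_c = 13500 MJ/h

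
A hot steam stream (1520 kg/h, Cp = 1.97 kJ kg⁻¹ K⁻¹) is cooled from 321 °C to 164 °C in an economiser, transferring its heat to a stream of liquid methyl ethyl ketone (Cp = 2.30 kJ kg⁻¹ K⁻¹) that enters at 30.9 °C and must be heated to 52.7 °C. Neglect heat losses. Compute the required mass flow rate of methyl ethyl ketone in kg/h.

Heat released by hot stream: Q = 1520 × 1.97 × (321 − 164) = 470120 kJ/h
Energy balance on cold side (adiabatic exchanger): Q = ṁ_c·Cp_c·(T_c,out − T_c,in)
ṁ_c = 470120 / [2.30 × (52.7 − 30.9)] = 9376.2 kg/h

ṁ_c = 9380 kg/h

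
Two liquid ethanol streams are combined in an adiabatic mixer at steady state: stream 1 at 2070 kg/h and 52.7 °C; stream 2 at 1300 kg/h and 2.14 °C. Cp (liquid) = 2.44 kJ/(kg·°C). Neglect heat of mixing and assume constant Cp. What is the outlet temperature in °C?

Energy balance with Q = 0: Σ ṁᵢCp,ᵢ(T_out − Tᵢ) = 0
T_out = Σ ṁᵢCp,ᵢTᵢ / Σ ṁᵢCp,ᵢ
      = 272970 / 8222.8 = 33.196 °C

T_out = 33.2 °C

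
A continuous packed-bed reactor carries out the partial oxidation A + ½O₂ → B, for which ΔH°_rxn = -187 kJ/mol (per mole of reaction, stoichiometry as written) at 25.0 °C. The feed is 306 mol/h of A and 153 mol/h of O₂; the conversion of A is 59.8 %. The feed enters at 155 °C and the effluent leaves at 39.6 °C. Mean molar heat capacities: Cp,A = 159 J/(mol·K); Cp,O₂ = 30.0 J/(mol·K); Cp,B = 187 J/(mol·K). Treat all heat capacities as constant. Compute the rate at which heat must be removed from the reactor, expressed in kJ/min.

Q_out = 672 kJ/min

Extent of reaction ξ = 0.598 × 306 = 182.99 mol/h
Reaction term: ξ·ΔH°_rxn = 182.99 × -187 = -34219 kJ/h
Sensible, feed 155→25 °C: -6921.7 kJ/h
Outlet flows (mol/h): A 123.01, O₂ 61.506, B 182.99
Sensible, products 25→39.6 °C: 812.09 kJ/h
Q = ΔH = -40328 kJ/h = -11.202 kW
Heat removed = 672.14 kJ/min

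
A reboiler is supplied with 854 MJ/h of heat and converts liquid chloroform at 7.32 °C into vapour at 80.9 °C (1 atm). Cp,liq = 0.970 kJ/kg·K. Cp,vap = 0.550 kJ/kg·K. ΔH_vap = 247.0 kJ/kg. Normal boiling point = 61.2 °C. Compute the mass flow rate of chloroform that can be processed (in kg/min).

ṁ = 45.9 kg/min

Δh = 0.970×(61.2−7.32) + 247.0 + 0.550×(80.9−61.2) = 310.1 kJ/kg
Q = 854 MJ/h = 237.22 kJ/s = 14233 kJ/min
ṁ = Q/Δh = 14233 / 310.1 = 45.899 kg/min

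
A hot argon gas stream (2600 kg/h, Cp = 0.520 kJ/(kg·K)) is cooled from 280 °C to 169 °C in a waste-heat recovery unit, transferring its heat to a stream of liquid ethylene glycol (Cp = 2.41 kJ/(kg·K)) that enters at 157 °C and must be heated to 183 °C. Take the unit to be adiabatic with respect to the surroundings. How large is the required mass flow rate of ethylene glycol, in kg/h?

ṁ_c = 2400 kg/h

Heat released by hot stream: Q = 2600 × 0.520 × (280 − 169) = 150070 kJ/h
Energy balance on cold side (adiabatic exchanger): Q = ṁ_c·Cp_c·(T_c,out − T_c,in)
ṁ_c = 150070 / [2.41 × (183 − 157)] = 2395 kg/h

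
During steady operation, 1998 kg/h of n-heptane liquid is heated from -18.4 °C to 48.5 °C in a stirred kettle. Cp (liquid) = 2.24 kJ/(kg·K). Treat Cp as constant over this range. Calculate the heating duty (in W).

Q = 83200 W

Q = ṁ·Cp·ΔT = 1998 × 2.24 × (48.5 − -18.4) = 299410 kJ/h
Converting: 299410 / 3600 s = 83.17 kW
Heating duty = 83170 W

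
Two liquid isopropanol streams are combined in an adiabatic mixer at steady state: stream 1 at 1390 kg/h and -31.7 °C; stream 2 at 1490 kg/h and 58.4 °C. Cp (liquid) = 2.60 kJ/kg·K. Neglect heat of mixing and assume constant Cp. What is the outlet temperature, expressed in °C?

T_out = 14.9 °C

No heat crosses the boundary, so H_out = H_in.
Σ ṁᵢCp,ᵢTᵢ = 1390×2.60×-31.7 + 1490×2.60×58.4 = 111680
Σ ṁᵢCp,ᵢ = 1390×2.60 + 1490×2.60 = 7488
T_out = 111680 / 7488 = 14.914 °C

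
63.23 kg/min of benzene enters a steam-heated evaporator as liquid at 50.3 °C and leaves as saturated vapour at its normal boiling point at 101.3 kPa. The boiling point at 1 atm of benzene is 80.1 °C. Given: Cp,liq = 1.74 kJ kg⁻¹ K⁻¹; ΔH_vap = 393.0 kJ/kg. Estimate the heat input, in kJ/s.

liquid 50.3→80.1 °C: 51.852 kJ/kg
vaporisation at 80.1 °C: 393 kJ/kg
Δh = 51.852 + 393 = 444.85 kJ/kg
Q = ṁ·Δh = 63.23 kg/min × 444.85 kJ/kg = 28128 kJ/min
|Q| = 468.8 kW

Q = 469 kJ/s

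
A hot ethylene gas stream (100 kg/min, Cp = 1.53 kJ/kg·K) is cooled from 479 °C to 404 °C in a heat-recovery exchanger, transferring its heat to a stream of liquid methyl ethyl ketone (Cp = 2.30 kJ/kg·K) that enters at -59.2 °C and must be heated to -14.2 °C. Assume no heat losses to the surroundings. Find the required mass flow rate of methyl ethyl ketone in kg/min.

ṁ_c = 111 kg/min

Heat released by hot stream: Q = 100 × 1.53 × (479 − 404) = 11475 kJ/min
Energy balance on cold side (adiabatic exchanger): Q = ṁ_c·Cp_c·(T_c,out − T_c,in)
ṁ_c = 11475 / [2.30 × (-14.2 − -59.2)] = 110.87 kg/min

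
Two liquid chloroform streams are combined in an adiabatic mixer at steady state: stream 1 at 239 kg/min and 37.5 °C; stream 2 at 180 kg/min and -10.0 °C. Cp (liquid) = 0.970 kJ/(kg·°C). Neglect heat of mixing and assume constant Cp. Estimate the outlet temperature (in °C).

T_out = 17.1 °C

Energy balance with Q = 0: Σ ṁᵢCp,ᵢ(T_out − Tᵢ) = 0
Σ ṁᵢCp,ᵢTᵢ = 239×0.970×37.5 + 180×0.970×-10.0 = 6947.6
Σ ṁᵢCp,ᵢ = 239×0.970 + 180×0.970 = 406.43
T_out = 6947.6 / 406.43 = 17.094 °C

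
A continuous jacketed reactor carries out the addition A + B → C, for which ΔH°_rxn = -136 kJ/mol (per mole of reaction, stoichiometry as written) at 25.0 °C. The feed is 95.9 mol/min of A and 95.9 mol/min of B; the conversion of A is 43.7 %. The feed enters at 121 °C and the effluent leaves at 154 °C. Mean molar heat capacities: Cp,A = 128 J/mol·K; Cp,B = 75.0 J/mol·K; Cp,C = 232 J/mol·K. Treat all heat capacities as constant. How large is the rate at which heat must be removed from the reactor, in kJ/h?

Extent of reaction ξ = 0.437 × 95.9 = 41.908 mol/min
Reaction term: ξ·ΔH°_rxn = 41.908 × -136 = -5699.5 kJ/min
Sensible, feed 121→25 °C: -1868.9 kJ/min
Outlet flows (mol/min): A 53.992, B 53.992, C 41.908
Sensible, products 25→154 °C: 2668.1 kJ/min
Q = ΔH = -4900.3 kJ/min = -81.672 kW
Heat removed = 294020 kJ/h

Q_out = 294000 kJ/h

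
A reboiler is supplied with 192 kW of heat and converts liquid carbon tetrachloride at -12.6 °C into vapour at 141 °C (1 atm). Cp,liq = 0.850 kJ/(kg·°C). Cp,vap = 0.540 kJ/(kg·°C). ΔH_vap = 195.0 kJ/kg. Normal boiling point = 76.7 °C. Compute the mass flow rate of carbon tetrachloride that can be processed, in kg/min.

Δh = 0.850×(76.7−-12.6) + 195.0 + 0.540×(141−76.7) = 305.63 kJ/kg
Q = 192 kW = 192 kJ/s = 11520 kJ/min
ṁ = Q/Δh = 11520 / 305.63 = 37.693 kg/min

ṁ = 37.7 kg/min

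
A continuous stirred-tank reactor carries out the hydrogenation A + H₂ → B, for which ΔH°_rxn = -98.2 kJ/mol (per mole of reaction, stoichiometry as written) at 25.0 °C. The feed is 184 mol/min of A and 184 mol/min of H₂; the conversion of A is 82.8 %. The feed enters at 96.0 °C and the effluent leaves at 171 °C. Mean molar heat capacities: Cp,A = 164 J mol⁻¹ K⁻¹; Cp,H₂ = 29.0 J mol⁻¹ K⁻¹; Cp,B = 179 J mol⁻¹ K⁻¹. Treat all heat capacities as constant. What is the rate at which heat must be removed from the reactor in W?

Extent of reaction ξ = 0.828 × 184 = 152.35 mol/min
Reaction term: ξ·ΔH°_rxn = 152.35 × -98.2 = -14961 kJ/min
Sensible, feed 96.0→25 °C: -2521.4 kJ/min
Outlet flows (mol/min): A 31.648, H₂ 31.648, B 152.35
Sensible, products 25→171 °C: 4873.3 kJ/min
Q = ΔH = -12609 kJ/min = -210.15 kW
Heat removed = 210150 W

Q_out = 210000 W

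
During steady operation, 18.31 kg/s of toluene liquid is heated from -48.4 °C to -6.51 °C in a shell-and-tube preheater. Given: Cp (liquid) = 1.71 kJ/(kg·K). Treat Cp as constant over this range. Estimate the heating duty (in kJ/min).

Q = 78700 kJ/min

Q = ṁ·Cp·ΔT = 18.31 × 1.71 × (-6.51 − -48.4) = 1311.6 kJ/s
Heating duty = 78695 kJ/min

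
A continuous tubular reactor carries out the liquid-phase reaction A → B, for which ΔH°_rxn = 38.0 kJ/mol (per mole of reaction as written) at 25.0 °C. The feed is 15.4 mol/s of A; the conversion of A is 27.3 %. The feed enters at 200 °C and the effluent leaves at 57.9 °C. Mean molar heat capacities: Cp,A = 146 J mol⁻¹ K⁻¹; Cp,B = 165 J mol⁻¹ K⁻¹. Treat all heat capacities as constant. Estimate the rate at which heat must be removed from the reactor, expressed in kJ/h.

Q_out = 566000 kJ/h

Extent of reaction ξ = 0.273 × 15.4 = 4.2042 mol/s
Reaction term: ξ·ΔH°_rxn = 4.2042 × 38.0 = 159.76 kJ/s
Sensible, feed 200→25 °C: -393.47 kJ/s
Outlet flows (mol/s): A 11.196, B 4.2042
Sensible, products 25→57.9 °C: 76.6 kJ/s
Q = ΔH = -157.11 kJ/s = -157.11 kW
Heat removed = 565600 kJ/h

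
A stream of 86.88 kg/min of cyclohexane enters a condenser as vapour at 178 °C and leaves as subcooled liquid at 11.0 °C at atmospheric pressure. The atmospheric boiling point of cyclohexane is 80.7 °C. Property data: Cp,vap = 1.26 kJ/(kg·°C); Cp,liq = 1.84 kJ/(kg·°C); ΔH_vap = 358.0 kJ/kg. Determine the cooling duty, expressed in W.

vapour 178→80.7 °C: -122.6 kJ/kg
condensation at 80.7 °C: -358 kJ/kg
liquid 80.7→11.0 °C: -128.25 kJ/kg
Δh = -122.6 + -358 + -128.25 = -608.85 kJ/kg
Q = ṁ·Δh = 86.88 kg/min × -608.85 kJ/kg = -52897 kJ/min
|Q| = 881.61 kW = 881610 W

Q_c = 882000 W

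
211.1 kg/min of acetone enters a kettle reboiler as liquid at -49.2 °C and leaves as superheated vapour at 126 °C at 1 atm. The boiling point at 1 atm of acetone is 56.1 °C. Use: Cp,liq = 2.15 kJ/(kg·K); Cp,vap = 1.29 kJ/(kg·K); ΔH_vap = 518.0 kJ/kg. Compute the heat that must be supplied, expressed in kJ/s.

Q = 2940 kJ/s

liquid -49.2→56.1 °C: 226.4 kJ/kg
vaporisation at 56.1 °C: 518 kJ/kg
vapour 56.1→126 °C: 90.171 kJ/kg
Δh = 226.4 + 518 + 90.171 = 834.57 kJ/kg
Q = ṁ·Δh = 211.1 kg/min × 834.57 kJ/kg = 176180 kJ/min
|Q| = 2936.3 kW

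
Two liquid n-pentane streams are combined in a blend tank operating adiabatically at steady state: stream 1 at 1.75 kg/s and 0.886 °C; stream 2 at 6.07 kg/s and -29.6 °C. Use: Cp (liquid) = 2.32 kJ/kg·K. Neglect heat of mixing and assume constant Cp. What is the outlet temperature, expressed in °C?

Adiabatic, steady state ⇒ Σ ṁᵢCp,ᵢ(T_out − Tᵢ) = 0
T_out = Σ ṁᵢCp,ᵢTᵢ / Σ ṁᵢCp,ᵢ
      = -413.24 / 18.142 = -22.778 °C

T_out = -22.8 °C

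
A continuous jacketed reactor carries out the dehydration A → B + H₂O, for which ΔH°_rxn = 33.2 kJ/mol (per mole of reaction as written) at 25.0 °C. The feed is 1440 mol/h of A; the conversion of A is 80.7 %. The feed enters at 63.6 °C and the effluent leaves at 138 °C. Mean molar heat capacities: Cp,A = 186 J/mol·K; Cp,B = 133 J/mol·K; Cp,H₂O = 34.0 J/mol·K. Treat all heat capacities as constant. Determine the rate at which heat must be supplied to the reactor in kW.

Q_in = 15.6 kW

Extent of reaction ξ = 0.807 × 1440 = 1162.1 mol/h
Reaction term: ξ·ΔH°_rxn = 1162.1 × 33.2 = 38581 kJ/h
Sensible, feed 63.6→25 °C: -10339 kJ/h
Outlet flows (mol/h): A 277.92, B 1162.1, H₂O 1162.1
Sensible, products 25→138 °C: 27771 kJ/h
Q = ΔH = 56013 kJ/h = 15.559 kW
Heat supplied = 15.559 kW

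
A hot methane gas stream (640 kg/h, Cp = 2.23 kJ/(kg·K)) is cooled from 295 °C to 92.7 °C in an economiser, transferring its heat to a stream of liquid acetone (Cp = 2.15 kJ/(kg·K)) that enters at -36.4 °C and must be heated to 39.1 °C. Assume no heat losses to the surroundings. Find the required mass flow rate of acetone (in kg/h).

Heat released by hot stream: Q = 640 × 2.23 × (295 − 92.7) = 288720 kJ/h
Energy balance on cold side (adiabatic exchanger): Q = ṁ_c·Cp_c·(T_c,out − T_c,in)
ṁ_c = 288720 / [2.15 × (39.1 − -36.4)] = 1778.7 kg/h

ṁ_c = 1780 kg/h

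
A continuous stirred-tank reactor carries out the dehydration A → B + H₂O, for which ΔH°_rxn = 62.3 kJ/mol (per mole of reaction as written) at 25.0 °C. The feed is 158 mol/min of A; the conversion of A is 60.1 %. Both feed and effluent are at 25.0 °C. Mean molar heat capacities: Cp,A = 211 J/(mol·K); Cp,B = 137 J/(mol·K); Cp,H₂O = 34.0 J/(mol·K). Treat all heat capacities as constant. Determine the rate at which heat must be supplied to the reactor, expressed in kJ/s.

Q_in = 98.6 kJ/s

Extent of reaction ξ = 0.601 × 158 = 94.958 mol/min
Reaction term: ξ·ΔH°_rxn = 94.958 × 62.3 = 5915.9 kJ/min
Q = ΔH = 5915.9 kJ/min = 98.598 kW
Heat supplied = 98.598 kJ/s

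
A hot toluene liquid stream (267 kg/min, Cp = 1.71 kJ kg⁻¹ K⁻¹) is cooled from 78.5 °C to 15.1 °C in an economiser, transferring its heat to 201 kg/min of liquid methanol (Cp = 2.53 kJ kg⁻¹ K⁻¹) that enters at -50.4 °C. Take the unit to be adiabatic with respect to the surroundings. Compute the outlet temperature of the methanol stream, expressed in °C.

Heat released by hot stream: Q = 267 × 1.71 × (78.5 − 15.1) = 28947 kJ/min
Energy balance on cold side (adiabatic exchanger): Q = ṁ_c·Cp_c·(T_c,out − T_c,in)
T_c,out = -50.4 + 28947/(201 × 2.53) = 6.522 °C

T_c,out = 6.52 °C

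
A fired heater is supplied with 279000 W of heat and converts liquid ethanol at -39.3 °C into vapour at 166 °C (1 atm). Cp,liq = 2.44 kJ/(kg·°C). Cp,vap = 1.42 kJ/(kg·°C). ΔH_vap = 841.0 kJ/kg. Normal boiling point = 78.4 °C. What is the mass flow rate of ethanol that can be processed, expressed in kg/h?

Δh = 2.44×(78.4−-39.3) + 841.0 + 1.42×(166−78.4) = 1252.6 kJ/kg
Q = 279000 W = 279 kJ/s = 1.0044e+06 kJ/h
ṁ = Q/Δh = 1.0044e+06 / 1252.6 = 801.86 kg/h

ṁ = 802 kg/h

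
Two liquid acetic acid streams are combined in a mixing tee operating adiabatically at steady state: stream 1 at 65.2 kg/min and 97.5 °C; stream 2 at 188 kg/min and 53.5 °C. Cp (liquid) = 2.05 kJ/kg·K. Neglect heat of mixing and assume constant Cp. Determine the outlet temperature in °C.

T_out = 64.8 °C

Adiabatic, steady state ⇒ Σ ṁᵢCp,ᵢ(T_out − Tᵢ) = 0
Σ ṁᵢCp,ᵢTᵢ = 65.2×2.05×97.5 + 188×2.05×53.5 = 33651
Σ ṁᵢCp,ᵢ = 65.2×2.05 + 188×2.05 = 519.06
T_out = 33651 / 519.06 = 64.83 °C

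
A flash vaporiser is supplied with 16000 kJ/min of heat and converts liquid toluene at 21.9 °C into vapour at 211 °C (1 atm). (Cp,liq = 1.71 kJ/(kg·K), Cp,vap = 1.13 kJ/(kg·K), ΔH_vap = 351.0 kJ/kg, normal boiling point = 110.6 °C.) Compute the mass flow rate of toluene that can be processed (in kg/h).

Δh = 1.71×(110.6−21.9) + 351.0 + 1.13×(211−110.6) = 616.13 kJ/kg
Q = 16000 kJ/min = 266.67 kJ/s = 960000 kJ/h
ṁ = Q/Δh = 960000 / 616.13 = 1558.1 kg/h

ṁ = 1560 kg/h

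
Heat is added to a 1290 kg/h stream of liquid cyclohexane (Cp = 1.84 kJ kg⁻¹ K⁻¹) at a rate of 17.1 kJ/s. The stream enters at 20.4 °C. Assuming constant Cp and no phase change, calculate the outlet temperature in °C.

Q = 17.1 kJ/s = 61560 kJ/h
ΔT = Q/(ṁ·Cp) = 61560/(1290×1.84) = 25.935 K
T_out = 20.4 + 25.935 = 46.335 °C

T_out = 46.3 °C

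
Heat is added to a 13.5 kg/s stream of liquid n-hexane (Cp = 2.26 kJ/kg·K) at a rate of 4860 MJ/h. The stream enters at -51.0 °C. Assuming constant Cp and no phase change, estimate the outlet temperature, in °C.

T_out = -6.75 °C

Q = 4860 MJ/h = 1350 kJ/s
ΔT = Q/(ṁ·Cp) = 1350/(13.5×2.26) = 44.248 K
T_out = -51.0 + 44.248 = -6.7522 °C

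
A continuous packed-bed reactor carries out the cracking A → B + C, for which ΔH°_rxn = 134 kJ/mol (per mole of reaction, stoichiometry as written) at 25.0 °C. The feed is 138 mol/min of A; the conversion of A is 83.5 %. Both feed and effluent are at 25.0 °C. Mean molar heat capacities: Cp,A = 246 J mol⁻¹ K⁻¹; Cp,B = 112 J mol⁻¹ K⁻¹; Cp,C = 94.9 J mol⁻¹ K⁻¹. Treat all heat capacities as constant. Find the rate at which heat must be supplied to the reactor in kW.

Extent of reaction ξ = 0.835 × 138 = 115.23 mol/min
Reaction term: ξ·ΔH°_rxn = 115.23 × 134 = 15441 kJ/min
Q = ΔH = 15441 kJ/min = 257.35 kW
Heat supplied = 257.35 kW

Q_in = 257 kW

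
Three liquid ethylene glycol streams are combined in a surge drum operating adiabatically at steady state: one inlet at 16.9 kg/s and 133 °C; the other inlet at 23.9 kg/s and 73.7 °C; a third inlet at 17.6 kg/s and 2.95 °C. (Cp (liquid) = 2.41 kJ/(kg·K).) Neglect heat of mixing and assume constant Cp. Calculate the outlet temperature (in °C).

Adiabatic, steady state ⇒ Σ ṁᵢCp,ᵢ(T_out − Tᵢ) = 0
T_out = Σ ṁᵢCp,ᵢTᵢ / Σ ṁᵢCp,ᵢ
      = 9787.1 / 140.74 = 69.539 °C

T_out = 69.5 °C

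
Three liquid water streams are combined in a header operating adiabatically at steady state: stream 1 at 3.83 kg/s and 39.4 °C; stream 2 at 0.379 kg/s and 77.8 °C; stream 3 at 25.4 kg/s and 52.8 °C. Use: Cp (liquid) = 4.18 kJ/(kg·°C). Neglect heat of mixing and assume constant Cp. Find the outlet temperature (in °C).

T_out = 51.4 °C

Adiabatic, steady state ⇒ Σ ṁᵢCp,ᵢ(T_out − Tᵢ) = 0
Σ ṁᵢCp,ᵢTᵢ = 3.83×4.18×39.4 + 0.379×4.18×77.8 + 25.4×4.18×52.8 = 6359.9
Σ ṁᵢCp,ᵢ = 3.83×4.18 + 0.379×4.18 + 25.4×4.18 = 123.77
T_out = 6359.9 / 123.77 = 51.387 °C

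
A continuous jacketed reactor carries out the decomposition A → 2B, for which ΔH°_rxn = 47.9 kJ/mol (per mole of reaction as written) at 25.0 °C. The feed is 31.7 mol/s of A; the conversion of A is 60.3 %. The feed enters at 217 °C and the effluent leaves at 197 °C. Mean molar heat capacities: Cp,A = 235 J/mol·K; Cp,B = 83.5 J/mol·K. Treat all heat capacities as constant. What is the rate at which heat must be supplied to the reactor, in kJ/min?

Extent of reaction ξ = 0.603 × 31.7 = 19.115 mol/s
Reaction term: ξ·ΔH°_rxn = 19.115 × 47.9 = 915.61 kJ/s
Sensible, feed 217→25 °C: -1430.3 kJ/s
Outlet flows (mol/s): A 12.585, B 38.23
Sensible, products 25→197 °C: 1057.7 kJ/s
Q = ΔH = 543.05 kJ/s = 543.05 kW
Heat supplied = 32583 kJ/min

Q_in = 32600 kJ/min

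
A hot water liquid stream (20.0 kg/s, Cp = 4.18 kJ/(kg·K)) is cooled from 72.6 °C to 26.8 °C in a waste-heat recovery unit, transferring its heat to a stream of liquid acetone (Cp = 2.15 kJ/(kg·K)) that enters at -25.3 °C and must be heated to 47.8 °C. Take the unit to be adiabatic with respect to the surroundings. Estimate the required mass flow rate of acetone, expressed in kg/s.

Heat released by hot stream: Q = 20.0 × 4.18 × (72.6 − 26.8) = 3828.9 kJ/s
Energy balance on cold side (adiabatic exchanger): Q = ṁ_c·Cp_c·(T_c,out − T_c,in)
ṁ_c = 3828.9 / [2.15 × (47.8 − -25.3)] = 24.362 kg/s

ṁ_c = 24.4 kg/s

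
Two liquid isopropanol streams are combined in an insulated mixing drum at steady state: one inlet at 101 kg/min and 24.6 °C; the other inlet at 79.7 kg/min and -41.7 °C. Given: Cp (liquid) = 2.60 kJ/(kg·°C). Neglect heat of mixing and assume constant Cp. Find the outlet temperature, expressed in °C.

T_out = -4.64 °C

No heat crosses the boundary, so H_out = H_in.
T_out = Σ ṁᵢCp,ᵢTᵢ / Σ ṁᵢCp,ᵢ
      = -2181.1 / 469.82 = -4.6424 °C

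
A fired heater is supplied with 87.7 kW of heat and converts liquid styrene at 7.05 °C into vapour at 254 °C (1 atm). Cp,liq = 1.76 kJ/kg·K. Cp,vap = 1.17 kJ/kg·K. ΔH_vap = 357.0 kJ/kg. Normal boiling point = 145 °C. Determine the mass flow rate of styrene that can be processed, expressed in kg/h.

Δh = 1.76×(145−7.05) + 357.0 + 1.17×(254−145) = 727.32 kJ/kg
Q = 87.7 kW = 87.7 kJ/s = 315720 kJ/h
ṁ = Q/Δh = 315720 / 727.32 = 434.09 kg/h

ṁ = 434 kg/h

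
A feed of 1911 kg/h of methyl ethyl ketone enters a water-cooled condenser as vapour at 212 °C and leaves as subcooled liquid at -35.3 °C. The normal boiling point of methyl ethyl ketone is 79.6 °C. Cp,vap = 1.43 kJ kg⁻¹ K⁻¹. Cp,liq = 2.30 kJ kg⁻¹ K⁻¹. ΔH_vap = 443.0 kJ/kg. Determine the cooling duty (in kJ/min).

vapour 212→79.6 °C: -189.33 kJ/kg
condensation at 79.6 °C: -443 kJ/kg
liquid 79.6→-35.3 °C: -264.27 kJ/kg
Δh = -189.33 + -443 + -264.27 = -896.6 kJ/kg
Q = ṁ·Δh = 1911 kg/h × -896.6 kJ/kg = -1.7134e+06 kJ/h
|Q| = 475.95 kW = 28557 kJ/min

Q_c = 28600 kJ/min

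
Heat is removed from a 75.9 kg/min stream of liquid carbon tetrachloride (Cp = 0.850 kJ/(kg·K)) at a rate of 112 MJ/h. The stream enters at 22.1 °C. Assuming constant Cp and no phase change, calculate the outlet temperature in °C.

T_out = -6.83 °C

Q = 112 MJ/h = 1866.7 kJ/min
ΔT = Q/(ṁ·Cp) = 1866.7/(75.9×0.850) = 28.934 K
T_out = 22.1 − 28.934 = -6.8338 °C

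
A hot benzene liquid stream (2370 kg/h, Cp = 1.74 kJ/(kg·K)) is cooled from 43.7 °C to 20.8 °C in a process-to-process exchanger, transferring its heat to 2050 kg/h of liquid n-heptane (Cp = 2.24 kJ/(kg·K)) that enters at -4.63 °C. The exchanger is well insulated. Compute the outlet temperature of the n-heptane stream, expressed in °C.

T_c,out = 15.9 °C

Heat released by hot stream: Q = 2370 × 1.74 × (43.7 − 20.8) = 94435 kJ/h
Energy balance on cold side (adiabatic exchanger): Q = ṁ_c·Cp_c·(T_c,out − T_c,in)
T_c,out = -4.63 + 94435/(2050 × 2.24) = 15.935 °C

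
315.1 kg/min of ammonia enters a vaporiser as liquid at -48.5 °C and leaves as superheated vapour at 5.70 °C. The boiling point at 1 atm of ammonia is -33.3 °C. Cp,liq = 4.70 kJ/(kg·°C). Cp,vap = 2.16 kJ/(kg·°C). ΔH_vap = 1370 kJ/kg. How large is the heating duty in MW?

Q = 8.01 MW

liquid -48.5→-33.3 °C: 71.44 kJ/kg
vaporisation at -33.3 °C: 1370 kJ/kg
vapour -33.3→5.70 °C: 84.24 kJ/kg
Δh = 71.44 + 1370 + 84.24 = 1525.7 kJ/kg
Q = ṁ·Δh = 315.1 kg/min × 1525.7 kJ/kg = 480740 kJ/min
|Q| = 8012.4 kW = 8.0124 MW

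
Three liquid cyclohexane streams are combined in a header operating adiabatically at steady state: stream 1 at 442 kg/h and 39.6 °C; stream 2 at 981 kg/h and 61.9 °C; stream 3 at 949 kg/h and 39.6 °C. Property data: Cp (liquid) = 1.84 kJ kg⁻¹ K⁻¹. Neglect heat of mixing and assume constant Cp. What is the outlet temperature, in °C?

T_out = 48.8 °C

No heat crosses the boundary, so H_out = H_in.
T_out = Σ ṁᵢCp,ᵢTᵢ / Σ ṁᵢCp,ᵢ
      = 213090 / 4364.5 = 48.823 °C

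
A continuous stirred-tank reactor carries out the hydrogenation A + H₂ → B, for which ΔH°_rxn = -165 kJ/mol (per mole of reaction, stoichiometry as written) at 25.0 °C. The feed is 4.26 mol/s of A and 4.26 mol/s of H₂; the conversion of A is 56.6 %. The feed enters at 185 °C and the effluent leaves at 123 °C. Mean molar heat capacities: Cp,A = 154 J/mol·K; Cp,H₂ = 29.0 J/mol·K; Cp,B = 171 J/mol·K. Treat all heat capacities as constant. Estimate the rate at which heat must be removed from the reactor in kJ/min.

Extent of reaction ξ = 0.566 × 4.26 = 2.4112 mol/s
Reaction term: ξ·ΔH°_rxn = 2.4112 × -165 = -397.84 kJ/s
Sensible, feed 185→25 °C: -124.73 kJ/s
Outlet flows (mol/s): A 1.8488, H₂ 1.8488, B 2.4112
Sensible, products 25→123 °C: 73.563 kJ/s
Q = ΔH = -449.01 kJ/s = -449.01 kW
Heat removed = 26941 kJ/min

Q_out = 26900 kJ/min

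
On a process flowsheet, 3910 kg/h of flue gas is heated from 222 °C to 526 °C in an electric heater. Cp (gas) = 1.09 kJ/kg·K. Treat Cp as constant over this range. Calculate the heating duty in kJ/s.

Q = 360 kJ/s

Q = ṁ·Cp·ΔT = 3910 × 1.09 × (526 − 222) = 1.2956e+06 kJ/h
Converting: 1.2956e+06 / 3600 s = 359.89 kW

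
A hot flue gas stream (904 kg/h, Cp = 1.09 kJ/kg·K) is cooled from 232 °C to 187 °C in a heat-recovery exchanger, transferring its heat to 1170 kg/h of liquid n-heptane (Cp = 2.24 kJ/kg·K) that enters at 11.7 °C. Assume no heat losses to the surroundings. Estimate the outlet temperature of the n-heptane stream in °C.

Heat released by hot stream: Q = 904 × 1.09 × (232 − 187) = 44341 kJ/h
Energy balance on cold side (adiabatic exchanger): Q = ṁ_c·Cp_c·(T_c,out − T_c,in)
T_c,out = 11.7 + 44341/(1170 × 2.24) = 28.619 °C

T_c,out = 28.6 °C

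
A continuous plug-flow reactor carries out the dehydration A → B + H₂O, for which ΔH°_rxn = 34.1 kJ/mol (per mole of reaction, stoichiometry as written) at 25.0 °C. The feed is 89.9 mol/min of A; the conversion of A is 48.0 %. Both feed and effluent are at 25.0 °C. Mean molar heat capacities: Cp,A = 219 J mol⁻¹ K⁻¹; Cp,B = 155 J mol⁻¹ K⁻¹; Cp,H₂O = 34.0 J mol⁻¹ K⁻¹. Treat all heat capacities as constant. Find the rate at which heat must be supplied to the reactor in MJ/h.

Extent of reaction ξ = 0.480 × 89.9 = 43.152 mol/min
Reaction term: ξ·ΔH°_rxn = 43.152 × 34.1 = 1471.5 kJ/min
Q = ΔH = 1471.5 kJ/min = 24.525 kW
Heat supplied = 88.289 MJ/h

Q_in = 88.3 MJ/h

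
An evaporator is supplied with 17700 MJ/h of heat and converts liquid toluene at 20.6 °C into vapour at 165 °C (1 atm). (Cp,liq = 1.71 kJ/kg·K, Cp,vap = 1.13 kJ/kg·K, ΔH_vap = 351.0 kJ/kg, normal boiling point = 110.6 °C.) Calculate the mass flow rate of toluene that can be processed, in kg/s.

Δh = 1.71×(110.6−20.6) + 351.0 + 1.13×(165−110.6) = 566.37 kJ/kg
Q = 17700 MJ/h = 4916.7 kJ/s = 4916.7 kJ/s
ṁ = Q/Δh = 4916.7 / 566.37 = 8.681 kg/s

ṁ = 8.68 kg/s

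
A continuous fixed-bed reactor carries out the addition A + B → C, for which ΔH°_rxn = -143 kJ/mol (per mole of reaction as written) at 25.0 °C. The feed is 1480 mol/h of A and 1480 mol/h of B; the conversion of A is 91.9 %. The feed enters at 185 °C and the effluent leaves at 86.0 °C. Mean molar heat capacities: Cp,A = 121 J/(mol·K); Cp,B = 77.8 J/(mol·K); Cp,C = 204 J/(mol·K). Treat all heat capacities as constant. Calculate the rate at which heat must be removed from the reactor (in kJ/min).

Q_out = 3720 kJ/min

Extent of reaction ξ = 0.919 × 1480 = 1360.1 mol/h
Reaction term: ξ·ΔH°_rxn = 1360.1 × -143 = -194500 kJ/h
Sensible, feed 185→25 °C: -47076 kJ/h
Outlet flows (mol/h): A 119.88, B 119.88, C 1360.1
Sensible, products 25→86.0 °C: 18379 kJ/h
Q = ΔH = -223190 kJ/h = -61.998 kW
Heat removed = 3719.9 kJ/min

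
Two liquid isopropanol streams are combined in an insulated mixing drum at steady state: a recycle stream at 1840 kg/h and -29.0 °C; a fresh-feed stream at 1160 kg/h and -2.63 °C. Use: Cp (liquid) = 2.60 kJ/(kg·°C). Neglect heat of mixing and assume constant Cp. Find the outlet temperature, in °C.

Adiabatic, steady state ⇒ Σ ṁᵢCp,ᵢ(T_out − Tᵢ) = 0
T_out = Σ ṁᵢCp,ᵢTᵢ / Σ ṁᵢCp,ᵢ
      = -146670 / 7800 = -18.804 °C

T_out = -18.8 °C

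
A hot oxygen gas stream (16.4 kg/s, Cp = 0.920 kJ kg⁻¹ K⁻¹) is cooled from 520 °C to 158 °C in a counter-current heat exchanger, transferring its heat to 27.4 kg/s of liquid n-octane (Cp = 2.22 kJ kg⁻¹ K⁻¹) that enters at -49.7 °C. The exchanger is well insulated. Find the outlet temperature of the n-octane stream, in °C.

Heat released by hot stream: Q = 16.4 × 0.920 × (520 − 158) = 5461.9 kJ/s
Energy balance on cold side (adiabatic exchanger): Q = ṁ_c·Cp_c·(T_c,out − T_c,in)
T_c,out = -49.7 + 5461.9/(27.4 × 2.22) = 40.092 °C

T_c,out = 40.1 °C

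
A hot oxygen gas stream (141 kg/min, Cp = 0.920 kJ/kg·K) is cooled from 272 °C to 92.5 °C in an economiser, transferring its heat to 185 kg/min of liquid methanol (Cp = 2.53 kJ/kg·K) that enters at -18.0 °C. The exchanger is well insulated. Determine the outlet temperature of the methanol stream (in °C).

Heat released by hot stream: Q = 141 × 0.920 × (272 − 92.5) = 23285 kJ/min
Energy balance on cold side (adiabatic exchanger): Q = ṁ_c·Cp_c·(T_c,out − T_c,in)
T_c,out = -18.0 + 23285/(185 × 2.53) = 31.748 °C

T_c,out = 31.7 °C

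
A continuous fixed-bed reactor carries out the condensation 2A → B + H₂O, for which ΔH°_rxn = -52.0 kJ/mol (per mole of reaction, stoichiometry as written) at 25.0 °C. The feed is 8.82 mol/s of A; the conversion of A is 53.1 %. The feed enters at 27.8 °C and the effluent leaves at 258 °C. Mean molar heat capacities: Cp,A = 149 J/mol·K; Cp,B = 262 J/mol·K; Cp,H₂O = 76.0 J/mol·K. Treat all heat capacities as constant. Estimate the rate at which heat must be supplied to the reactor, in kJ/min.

Extent of reaction ξ = 0.531 × 8.82 / 2 = 2.3417 mol/s
Reaction term: ξ·ΔH°_rxn = 2.3417 × -52.0 = -121.77 kJ/s
Sensible, feed 27.8→25 °C: -3.6797 kJ/s
Outlet flows (mol/s): A 4.1366, B 2.3417, H₂O 2.3417
Sensible, products 25→258 °C: 328.03 kJ/s
Q = ΔH = 202.58 kJ/s = 202.58 kW
Heat supplied = 12155 kJ/min

Q_in = 12200 kJ/min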